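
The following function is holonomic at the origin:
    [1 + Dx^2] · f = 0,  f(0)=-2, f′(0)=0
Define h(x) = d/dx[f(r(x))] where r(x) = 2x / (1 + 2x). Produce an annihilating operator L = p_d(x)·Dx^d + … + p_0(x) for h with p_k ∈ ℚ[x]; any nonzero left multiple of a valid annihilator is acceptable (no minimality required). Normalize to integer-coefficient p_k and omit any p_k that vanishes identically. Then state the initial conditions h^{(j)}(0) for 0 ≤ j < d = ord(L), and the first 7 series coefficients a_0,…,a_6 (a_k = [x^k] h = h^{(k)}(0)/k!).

f: a_k = -2, 0, 1, 0, -1/12, 0, 1/360, …
Substitute x→r, Dx→(1/r')Dx; clear ⇒ L₀.
Derive L from L₀ (diff closure).
L = (28 + 96·x + 96·x^2) + (12 + 72·x + 144·x^2 + 96·x^3)·Dx + (1 + 8·x + 24·x^2 + 32·x^3 + 16·x^4)·Dx^2  (order 2).
h: a_k = 0, 8, -48, 560/3, -1760/3, 24016/15, -19488/5, …
ICs: h(0) = 0, h′(0) = 8.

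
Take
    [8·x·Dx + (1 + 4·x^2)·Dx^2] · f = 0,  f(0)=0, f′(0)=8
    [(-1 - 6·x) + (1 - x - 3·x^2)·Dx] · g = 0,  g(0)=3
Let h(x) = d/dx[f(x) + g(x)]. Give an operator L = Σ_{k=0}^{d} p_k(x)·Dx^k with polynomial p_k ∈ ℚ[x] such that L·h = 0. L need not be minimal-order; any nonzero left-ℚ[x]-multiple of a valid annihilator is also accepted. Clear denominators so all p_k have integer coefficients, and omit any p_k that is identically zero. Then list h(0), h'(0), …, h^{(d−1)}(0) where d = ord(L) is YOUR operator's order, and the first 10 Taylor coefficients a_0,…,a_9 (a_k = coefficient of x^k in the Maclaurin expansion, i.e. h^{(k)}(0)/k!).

L = (32 - 128·x - 1488·x^2 - 2880·x^3 - 8424·x^4 - 2592·x^6) + (-25 - 160·x - 214·x^2 - 1188·x^3 - 2628·x^4 - 6264·x^5 - 432·x^6 - 2592·x^7)·Dx + (4 + 9·x + 54·x^2 - 66·x^3 - x^4 - 444·x^5 - 720·x^6 - 144·x^7 - 432·x^8)·Dx^2  (order 2).
h: a_k = 11, 24, 31, 228, 728, 1746, 4045, 12192, 33341, 80490, …
ICs: h(0) = 11, h′(0) = 24.

f: a_k = 0, 8, 0, -32/3, 0, 128/5, 0, -512/7, 0, 2048/9, …
g: a_k = 3, 3, 12, 21, 57, 120, 291, 651, 1524, 3477, …
L₀ := lclm(L_f,L_g); ord L₀ ≤ 2+1.
Differentiate: ansatz ord ≤ ord L₀ ⇒ L.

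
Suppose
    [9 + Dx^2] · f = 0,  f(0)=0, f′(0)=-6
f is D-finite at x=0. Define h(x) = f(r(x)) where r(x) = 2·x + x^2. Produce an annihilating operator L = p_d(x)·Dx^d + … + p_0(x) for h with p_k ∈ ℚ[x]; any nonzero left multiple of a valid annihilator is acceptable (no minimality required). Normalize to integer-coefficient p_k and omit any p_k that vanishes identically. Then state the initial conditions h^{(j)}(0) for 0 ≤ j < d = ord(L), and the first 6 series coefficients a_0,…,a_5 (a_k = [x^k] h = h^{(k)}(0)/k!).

L = (36 + 108·x + 108·x^2 + 36·x^3) - Dx + (1 + x)·Dx^2  (order 2).
h: a_k = 0, -12, -6, 72, 108, -378/5, …
ICs: h(0) = 0, h′(0) = -12.

f: a_k = 0, -6, 0, 9, 0, -81/20, …
Change of var in L_f (x↦r) gives L₀.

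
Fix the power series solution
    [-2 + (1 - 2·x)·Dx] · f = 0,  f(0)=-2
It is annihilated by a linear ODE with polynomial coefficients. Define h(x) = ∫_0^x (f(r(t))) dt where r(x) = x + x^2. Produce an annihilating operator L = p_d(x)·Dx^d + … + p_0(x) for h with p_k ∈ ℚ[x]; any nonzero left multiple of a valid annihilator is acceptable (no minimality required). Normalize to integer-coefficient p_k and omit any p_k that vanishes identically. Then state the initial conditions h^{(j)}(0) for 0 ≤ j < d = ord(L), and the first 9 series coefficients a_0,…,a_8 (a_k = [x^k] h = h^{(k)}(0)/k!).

L = (2 + 4·x)·Dx + (-1 + 2·x + 2·x^2)·Dx^2  (order 2).
h: a_k = 0, -2, -2, -4, -8, -88/5, -40, -656/7, -224, …
ICs: h(0) = 0, h′(0) = -2.

f: a_k = -2, -4, -8, -16, -32, -64, -128, -256, -512, …
L₀ from L_f via x↦r, Dx↦r'^{-1}Dx.
h=∫₀ˣh₀: take L = L₀·Dx.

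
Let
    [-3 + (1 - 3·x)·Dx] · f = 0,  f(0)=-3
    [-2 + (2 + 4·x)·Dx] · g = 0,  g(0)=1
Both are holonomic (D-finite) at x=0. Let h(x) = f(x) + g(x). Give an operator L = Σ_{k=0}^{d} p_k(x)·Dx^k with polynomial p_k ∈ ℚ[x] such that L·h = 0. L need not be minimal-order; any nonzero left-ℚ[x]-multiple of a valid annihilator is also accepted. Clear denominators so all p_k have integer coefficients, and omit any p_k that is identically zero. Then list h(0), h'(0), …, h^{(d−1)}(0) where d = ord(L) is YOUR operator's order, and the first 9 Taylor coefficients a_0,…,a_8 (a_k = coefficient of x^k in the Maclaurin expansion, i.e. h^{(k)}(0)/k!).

L = (-42 - 54·x) + (38 + 132·x + 162·x^2)·Dx + (-4 - 14·x + 42·x^2 + 108·x^3)·Dx^2  (order 2).
h: a_k = -2, -8, -55/2, -161/2, -1949/8, -5825/8, -35013/16, -104943/16, -2519853/128, …
ICs: h(0) = -2, h′(0) = -8.

f: a_k = -3, -9, -27, -81, -243, -729, -2187, -6561, -19683, …
g: a_k = 1, 1, -1/2, 1/2, -5/8, 7/8, -21/16, 33/16, -429/128, …
Sum ⇒ L₀ = lclm(L_f,L_g) in ℚ(x)⟨Dx⟩.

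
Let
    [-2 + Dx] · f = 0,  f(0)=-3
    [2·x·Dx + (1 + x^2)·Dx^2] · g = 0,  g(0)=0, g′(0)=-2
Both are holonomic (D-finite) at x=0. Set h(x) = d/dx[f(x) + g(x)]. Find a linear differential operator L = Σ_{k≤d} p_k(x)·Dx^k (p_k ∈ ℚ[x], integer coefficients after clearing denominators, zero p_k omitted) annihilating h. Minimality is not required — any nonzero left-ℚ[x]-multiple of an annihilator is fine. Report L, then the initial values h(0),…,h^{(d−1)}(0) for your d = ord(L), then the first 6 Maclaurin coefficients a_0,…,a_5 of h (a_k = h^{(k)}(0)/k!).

f: a_k = -3, -6, -6, -4, -2, -4/5, …
g: a_k = 0, -2, 0, 2/3, 0, -2/5, …
Sum ⇒ L₀ = lclm(L_f,L_g) in ℚ(x)⟨Dx⟩.
h₀' ⇒ L via d/dx closure of L₀.
L = (2 - 4·x - 6·x^2 - 4·x^3) + (-3 - x^2 - 2·x^4)·Dx + (1 + x + 2·x^2 + x^3 + x^4)·Dx^2  (order 2).
h: a_k = -8, -12, -10, -8, -6, -8/5, …
ICs: h(0) = -8, h′(0) = -12.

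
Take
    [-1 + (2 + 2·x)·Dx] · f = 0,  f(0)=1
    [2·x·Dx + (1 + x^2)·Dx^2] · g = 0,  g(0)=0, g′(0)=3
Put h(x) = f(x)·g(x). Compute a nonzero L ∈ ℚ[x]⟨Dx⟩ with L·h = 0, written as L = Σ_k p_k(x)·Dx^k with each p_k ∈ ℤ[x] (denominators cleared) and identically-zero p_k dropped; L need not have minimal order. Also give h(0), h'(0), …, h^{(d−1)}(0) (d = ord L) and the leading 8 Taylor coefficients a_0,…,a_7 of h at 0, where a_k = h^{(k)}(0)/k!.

L = (3 - 4·x - x^2) + (-4 + 4·x + 12·x^2 + 4·x^3)·Dx + (4 + 8·x + 8·x^2 + 8·x^3 + 4·x^4)·Dx^2  (order 2).
h: a_k = 0, 3, 3/2, -11/8, -5/16, 389/640, 409/1280, -18853/35840, …
ICs: h(0) = 0, h′(0) = 3.

f: a_k = 1, 1/2, -1/8, 1/16, -5/128, 7/256, -21/1024, 33/2048, …
g: a_k = 0, 3, 0, -1, 0, 3/5, 0, -3/7, …
Sym-product of L_f,L_g gives L₀ (≤ ord 2).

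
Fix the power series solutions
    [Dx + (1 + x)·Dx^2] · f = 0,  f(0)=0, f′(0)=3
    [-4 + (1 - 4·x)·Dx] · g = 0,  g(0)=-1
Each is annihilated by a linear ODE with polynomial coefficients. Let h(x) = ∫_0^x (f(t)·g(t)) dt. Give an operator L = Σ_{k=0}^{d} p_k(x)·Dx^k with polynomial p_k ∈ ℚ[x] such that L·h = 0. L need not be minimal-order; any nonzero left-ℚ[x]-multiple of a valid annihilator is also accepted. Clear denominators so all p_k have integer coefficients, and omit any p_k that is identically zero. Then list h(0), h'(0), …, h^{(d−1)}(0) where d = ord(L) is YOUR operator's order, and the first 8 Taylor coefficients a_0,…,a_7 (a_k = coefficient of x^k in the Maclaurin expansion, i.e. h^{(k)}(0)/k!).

f: a_k = 0, 3, -3/2, 1, -3/4, 3/5, -1/2, 3/7, …
g: a_k = -1, -4, -16, -64, -256, -1024, -4096, -16384, …
Product ⇒ symmetric product L₀, ord ≤ 2.
∫: right-multiply L₀ by Dx.
L = 4·Dx + (7 + 12·x)·Dx^2 + (-1 + 3·x + 4·x^2)·Dx^3  (order 3).
h: a_k = 0, 0, -3/2, -7/2, -43/4, -137/4, -1714/15, -3917/10, …
ICs: h(0) = 0, h′(0) = 0, h′′(0) = -3.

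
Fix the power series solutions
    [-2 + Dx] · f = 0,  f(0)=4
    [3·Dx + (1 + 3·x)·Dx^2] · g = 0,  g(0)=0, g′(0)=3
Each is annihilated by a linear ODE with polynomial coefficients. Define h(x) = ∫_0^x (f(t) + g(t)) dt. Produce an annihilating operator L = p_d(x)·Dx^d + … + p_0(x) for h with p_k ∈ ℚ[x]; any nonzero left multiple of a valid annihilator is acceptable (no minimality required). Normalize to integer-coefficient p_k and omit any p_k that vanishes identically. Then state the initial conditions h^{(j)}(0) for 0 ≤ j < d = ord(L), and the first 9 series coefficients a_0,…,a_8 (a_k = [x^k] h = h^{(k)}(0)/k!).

L = (-48 - 36·x)·Dx^2 + (14 - 24·x - 36·x^2)·Dx^3 + (5 + 21·x + 18·x^2)·Dx^4  (order 4).
h: a_k = 0, 4, 11/2, 7/6, 43/12, -211/60, 149/18, -10903/630, 98447/2520, …
ICs: h(0) = 0, h′(0) = 4, h′′(0) = 11, h′′′(0) = 7.

f: a_k = 4, 8, 8, 16/3, 8/3, 16/15, 16/45, 32/315, 8/315, …
g: a_k = 0, 3, -9/2, 9, -81/4, 243/5, -243/2, 2187/7, -6561/8, …
Sum ⇒ L₀ = lclm(L_f,L_g) in ℚ(x)⟨Dx⟩.
h=∫₀ˣh₀: take L = L₀·Dx.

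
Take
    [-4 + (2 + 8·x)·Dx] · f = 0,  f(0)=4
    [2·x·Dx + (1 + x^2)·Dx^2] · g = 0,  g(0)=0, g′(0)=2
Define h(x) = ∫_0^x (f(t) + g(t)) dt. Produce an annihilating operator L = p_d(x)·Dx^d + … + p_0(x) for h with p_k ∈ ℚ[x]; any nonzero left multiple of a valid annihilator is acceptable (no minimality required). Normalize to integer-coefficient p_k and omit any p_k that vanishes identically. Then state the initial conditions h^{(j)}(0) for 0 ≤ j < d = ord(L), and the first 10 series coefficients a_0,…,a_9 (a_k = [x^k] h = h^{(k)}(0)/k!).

f: a_k = 4, 8, -8, 16, -40, 112, -336, 1056, -3432, 11440, …
g: a_k = 0, 2, 0, -2/3, 0, 2/5, 0, -2/7, 0, 2/9, …
L₀ := lclm(L_f,L_g); ord L₀ ≤ 1+2.
∫: right-multiply L₀ by Dx.
L = (-2 - 20·x + 6·x^2 + 12·x^3)·Dx^2 + (-7 - 8·x - 25·x^2 + 24·x^3 + 42·x^4)·Dx^3 + (-1 - 3·x + 6·x^2 + 9·x^3 + 7·x^4 + 12·x^5)·Dx^4  (order 4).
h: a_k = 0, 4, 5, -8/3, 23/6, -8, 281/15, -48, 3695/28, -1144/3, …
ICs: h(0) = 0, h′(0) = 4, h′′(0) = 10, h′′′(0) = -16.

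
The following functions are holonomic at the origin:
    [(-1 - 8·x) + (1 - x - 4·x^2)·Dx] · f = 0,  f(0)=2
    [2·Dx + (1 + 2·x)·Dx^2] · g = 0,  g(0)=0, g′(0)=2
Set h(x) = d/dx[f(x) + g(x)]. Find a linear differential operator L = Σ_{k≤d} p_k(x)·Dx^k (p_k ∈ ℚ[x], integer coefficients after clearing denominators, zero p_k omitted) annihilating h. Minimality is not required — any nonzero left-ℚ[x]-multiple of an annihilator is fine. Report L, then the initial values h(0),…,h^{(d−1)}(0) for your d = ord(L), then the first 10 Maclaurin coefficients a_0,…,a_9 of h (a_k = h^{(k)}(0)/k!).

L = (94 + 644·x + 1664·x^2 + 1920·x^3 + 1536·x^4) + (23 + 324·x + 1448·x^2 + 3072·x^3 + 3904·x^4 + 2560·x^5)·Dx + (-6 - 35·x - 53·x^2 + 98·x^3 + 528·x^4 + 864·x^5 + 512·x^6)·Dx^2  (order 2).
h: a_k = 4, 16, 62, 216, 682, 2108, 6302, 18384, 53234, 150756, …
ICs: h(0) = 4, h′(0) = 16.

f: a_k = 2, 2, 10, 18, 58, 130, 362, 882, 2330, 5858, …
g: a_k = 0, 2, -2, 8/3, -4, 32/5, -32/3, 128/7, -32, 512/9, …
h₀=f+g: left-lcm gives L₀, ord ≤ 3.
h=h₀': d/dx-closure on L₀ ⇒ L.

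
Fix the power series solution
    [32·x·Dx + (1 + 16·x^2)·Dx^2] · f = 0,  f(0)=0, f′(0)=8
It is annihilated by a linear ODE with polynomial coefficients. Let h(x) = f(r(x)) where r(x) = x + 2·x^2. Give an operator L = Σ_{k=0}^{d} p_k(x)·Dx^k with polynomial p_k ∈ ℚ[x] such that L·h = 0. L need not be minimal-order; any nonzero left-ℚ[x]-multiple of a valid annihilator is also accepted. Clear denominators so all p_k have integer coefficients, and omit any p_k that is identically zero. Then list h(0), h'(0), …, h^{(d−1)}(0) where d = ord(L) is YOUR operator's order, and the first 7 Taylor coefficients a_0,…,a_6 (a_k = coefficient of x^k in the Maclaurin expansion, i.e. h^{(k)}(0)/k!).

f: a_k = 0, 8, 0, -128/3, 0, 2048/5, 0, …
f∘r: x↦r, Dx↦Dx/r' in L_f ⇒ L₀.
L = (-4 + 32·x + 256·x^2 + 768·x^3 + 768·x^4)·Dx + (1 + 4·x + 16·x^2 + 128·x^3 + 320·x^4 + 256·x^5)·Dx^2  (order 2).
h: a_k = 0, 8, 16, -128/3, -256, -512/5, 11264/3, …
ICs: h(0) = 0, h′(0) = 8.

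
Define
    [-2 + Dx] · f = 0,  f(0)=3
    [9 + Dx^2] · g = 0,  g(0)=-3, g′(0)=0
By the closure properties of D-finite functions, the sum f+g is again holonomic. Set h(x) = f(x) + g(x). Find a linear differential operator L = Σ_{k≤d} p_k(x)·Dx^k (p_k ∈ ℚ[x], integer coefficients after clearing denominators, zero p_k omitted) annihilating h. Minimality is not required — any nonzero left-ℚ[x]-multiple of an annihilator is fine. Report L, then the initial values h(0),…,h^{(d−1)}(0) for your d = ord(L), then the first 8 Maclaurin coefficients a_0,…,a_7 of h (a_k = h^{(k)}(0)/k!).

L = -18 + 9·Dx - 2·Dx^2 + Dx^3  (order 3).
h: a_k = 0, 6, 39/2, 4, -65/8, 4/5, 793/240, 8/105, …
ICs: h(0) = 0, h′(0) = 6, h′′(0) = 39.

f: a_k = 3, 6, 6, 4, 2, 4/5, 4/15, 8/105, …
g: a_k = -3, 0, 27/2, 0, -81/8, 0, 243/80, 0, …
Sum ⇒ L₀ = lclm(L_f,L_g) in ℚ(x)⟨Dx⟩.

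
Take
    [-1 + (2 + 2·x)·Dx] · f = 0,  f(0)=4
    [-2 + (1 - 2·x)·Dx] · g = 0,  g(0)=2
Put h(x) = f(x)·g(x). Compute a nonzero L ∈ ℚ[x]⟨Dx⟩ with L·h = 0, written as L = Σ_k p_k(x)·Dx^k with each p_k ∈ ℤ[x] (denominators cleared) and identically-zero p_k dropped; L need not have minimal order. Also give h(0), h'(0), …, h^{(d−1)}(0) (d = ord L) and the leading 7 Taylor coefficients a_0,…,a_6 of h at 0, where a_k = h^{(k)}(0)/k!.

L = (5 + 2·x) + (-2 + 2·x + 4·x^2)·Dx  (order 1).
h: a_k = 8, 20, 39, 157/2, 2507/16, 10035/32, 80259/128, …
ICs: h(0) = 8.

f: a_k = 4, 2, -1/2, 1/4, -5/32, 7/64, -21/256, …
g: a_k = 2, 4, 8, 16, 32, 64, 128, …
Product ⇒ symmetric product L₀, ord ≤ 1.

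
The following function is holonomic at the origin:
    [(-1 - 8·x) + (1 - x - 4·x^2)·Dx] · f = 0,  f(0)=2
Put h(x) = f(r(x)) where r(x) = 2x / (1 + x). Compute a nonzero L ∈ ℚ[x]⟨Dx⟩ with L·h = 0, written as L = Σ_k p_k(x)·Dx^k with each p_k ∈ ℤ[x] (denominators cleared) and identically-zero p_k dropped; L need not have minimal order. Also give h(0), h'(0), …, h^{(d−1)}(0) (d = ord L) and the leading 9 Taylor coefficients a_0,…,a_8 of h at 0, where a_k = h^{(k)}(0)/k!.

L = (2 + 34·x) + (-1 - x + 17·x^2 + 17·x^3)·Dx  (order 1).
h: a_k = 2, 4, 36, 68, 612, 1156, 10404, 19652, 176868, …
ICs: h(0) = 2.

f: a_k = 2, 2, 10, 18, 58, 130, 362, 882, 2330, …
h₀=f(r): pull back L_f along r ⇒ L₀.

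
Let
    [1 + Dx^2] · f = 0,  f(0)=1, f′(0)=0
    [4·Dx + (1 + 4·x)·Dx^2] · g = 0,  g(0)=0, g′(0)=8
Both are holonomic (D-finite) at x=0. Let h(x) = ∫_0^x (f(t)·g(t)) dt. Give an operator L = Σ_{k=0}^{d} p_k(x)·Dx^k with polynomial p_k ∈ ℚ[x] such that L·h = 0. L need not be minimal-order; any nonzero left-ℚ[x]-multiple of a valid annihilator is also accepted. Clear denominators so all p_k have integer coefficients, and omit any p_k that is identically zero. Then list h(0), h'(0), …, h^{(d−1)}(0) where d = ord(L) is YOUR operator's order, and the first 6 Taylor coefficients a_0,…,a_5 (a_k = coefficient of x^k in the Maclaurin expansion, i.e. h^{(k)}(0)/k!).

L = (-147 - 144·x - 224·x^2 + 256·x^3 + 256·x^4)·Dx + (-56 - 160·x + 384·x^2 + 512·x^3)·Dx^2 + (-150 - 160·x - 192·x^2 + 512·x^3 + 512·x^4)·Dx^3 + (-56 - 160·x + 384·x^2 + 512·x^3)·Dx^4 + (-3 - 16·x + 32·x^2 + 256·x^3 + 256·x^4)·Dx^5  (order 5).
h: a_k = 0, 0, 4, -16/3, 29/3, -24, …
ICs: h(0) = 0, h′(0) = 0, h′′(0) = 8, h′′′(0) = -32, h′′′′(0) = 232.

f: a_k = 1, 0, -1/2, 0, 1/24, 0, …
g: a_k = 0, 8, -16, 128/3, -128, 2048/5, …
L₀ := L_f ⊗_s L_g (sym. prod.), ord ≤ 4.
Integrate: L := L₀·Dx.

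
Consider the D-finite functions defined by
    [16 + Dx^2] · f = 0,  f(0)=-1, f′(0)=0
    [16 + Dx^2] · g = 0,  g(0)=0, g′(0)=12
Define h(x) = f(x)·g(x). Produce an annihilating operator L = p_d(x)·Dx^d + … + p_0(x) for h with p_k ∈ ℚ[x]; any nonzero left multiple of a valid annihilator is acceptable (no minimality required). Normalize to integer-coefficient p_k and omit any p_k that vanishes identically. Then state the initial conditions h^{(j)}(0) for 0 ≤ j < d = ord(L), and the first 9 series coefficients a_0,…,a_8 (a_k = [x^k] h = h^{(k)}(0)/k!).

L = 64·Dx + Dx^3  (order 3).
h: a_k = 0, -12, 0, 128, 0, -2048/5, 0, 65536/105, 0, …
ICs: h(0) = 0, h′(0) = -12, h′′(0) = 0.

f: a_k = -1, 0, 8, 0, -32/3, 0, 256/45, 0, -512/315, …
g: a_k = 0, 12, 0, -32, 0, 128/5, 0, -1024/105, 0, …
Sym-product of L_f,L_g gives L₀ (≤ ord 4).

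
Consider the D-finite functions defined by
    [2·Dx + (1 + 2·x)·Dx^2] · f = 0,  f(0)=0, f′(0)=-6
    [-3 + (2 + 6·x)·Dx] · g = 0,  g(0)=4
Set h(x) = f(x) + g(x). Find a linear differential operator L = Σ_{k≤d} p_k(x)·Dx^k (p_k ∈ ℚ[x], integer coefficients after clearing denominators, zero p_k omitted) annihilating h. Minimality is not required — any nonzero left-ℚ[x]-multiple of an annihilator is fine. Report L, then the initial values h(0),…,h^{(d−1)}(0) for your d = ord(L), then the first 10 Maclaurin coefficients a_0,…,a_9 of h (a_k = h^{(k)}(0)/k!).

L = (-6 + 36·x)·Dx + (5 + 84·x + 180·x^2)·Dx^2 + (2 + 22·x + 72·x^2 + 72·x^3)·Dx^3  (order 3).
h: a_k = 4, 0, 3/2, -5/4, -21/32, 2361/320, -7117/256, 308589/3584, -2028237/8192, 33831427/49152, …
ICs: h(0) = 4, h′(0) = 0, h′′(0) = 3.

f: a_k = 0, -6, 6, -8, 12, -96/5, 32, -384/7, 96, -512/3, …
g: a_k = 4, 6, -9/2, 27/4, -405/32, 1701/64, -15309/256, 72171/512, -2814669/8192, 14073345/16384, …
Weyl lclm of L_f,L_g ⇒ L₀ (ord ≤ 3).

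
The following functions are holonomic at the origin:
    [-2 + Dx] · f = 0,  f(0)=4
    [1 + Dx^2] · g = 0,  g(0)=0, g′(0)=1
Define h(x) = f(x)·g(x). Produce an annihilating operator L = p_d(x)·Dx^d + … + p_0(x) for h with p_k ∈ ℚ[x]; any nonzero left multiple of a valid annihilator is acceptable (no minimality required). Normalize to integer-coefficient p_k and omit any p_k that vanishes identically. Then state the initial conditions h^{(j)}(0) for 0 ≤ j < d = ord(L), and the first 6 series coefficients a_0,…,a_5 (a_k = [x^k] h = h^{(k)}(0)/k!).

L = 5 - 4·Dx + Dx^2  (order 2).
h: a_k = 0, 4, 8, 22/3, 4, 41/30, …
ICs: h(0) = 0, h′(0) = 4.

f: a_k = 4, 8, 8, 16/3, 8/3, 16/15, …
g: a_k = 0, 1, 0, -1/6, 0, 1/120, …
L₀ := L_f ⊗_s L_g (sym. prod.), ord ≤ 2.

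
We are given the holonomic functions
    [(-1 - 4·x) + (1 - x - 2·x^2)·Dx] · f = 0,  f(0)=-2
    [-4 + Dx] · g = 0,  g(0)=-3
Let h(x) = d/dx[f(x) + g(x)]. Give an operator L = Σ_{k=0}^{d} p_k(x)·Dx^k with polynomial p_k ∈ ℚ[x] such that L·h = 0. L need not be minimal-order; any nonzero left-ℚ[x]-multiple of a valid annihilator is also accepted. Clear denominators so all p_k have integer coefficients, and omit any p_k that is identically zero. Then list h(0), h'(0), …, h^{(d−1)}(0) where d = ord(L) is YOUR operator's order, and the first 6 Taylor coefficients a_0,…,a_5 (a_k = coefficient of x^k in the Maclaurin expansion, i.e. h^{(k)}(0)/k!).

f: a_k = -2, -2, -6, -10, -22, -42, …
g: a_k = -3, -12, -24, -32, -32, -128/5, …
h₀=f+g: left-lcm gives L₀, ord ≤ 2.
h₀' ⇒ L via d/dx closure of L₀.
L = (12 + 240·x + 288·x^2 + 768·x^3 + 384·x^4) + (-7 - 56·x - 160·x^2 - 160·x^3 + 160·x^4 + 128·x^5)·Dx + (1 - x + 22·x^2 - 8·x^3 - 64·x^4 - 32·x^5)·Dx^2  (order 2).
h: a_k = -14, -60, -126, -216, -338, -3092/5, …
ICs: h(0) = -14, h′(0) = -60.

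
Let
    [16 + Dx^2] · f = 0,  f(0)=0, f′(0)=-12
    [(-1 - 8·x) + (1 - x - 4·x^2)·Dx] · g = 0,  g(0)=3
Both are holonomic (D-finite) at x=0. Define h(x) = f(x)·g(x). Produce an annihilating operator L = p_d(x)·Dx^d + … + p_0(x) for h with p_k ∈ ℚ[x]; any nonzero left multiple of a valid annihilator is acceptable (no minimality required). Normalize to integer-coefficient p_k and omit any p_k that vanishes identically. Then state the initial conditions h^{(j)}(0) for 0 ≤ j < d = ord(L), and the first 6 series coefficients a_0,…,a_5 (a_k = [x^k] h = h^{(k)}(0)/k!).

f: a_k = 0, -12, 0, 32, 0, -128/5, …
g: a_k = 3, 3, 15, 27, 87, 195, …
Product ⇒ symmetric product L₀, ord ≤ 2.
L = (-8 + 16·x + 64·x^2) + (2 + 16·x)·Dx + (-1 + x + 4·x^2)·Dx^2  (order 2).
h: a_k = 0, -36, -36, -84, -228, -3204/5, …
ICs: h(0) = 0, h′(0) = -36.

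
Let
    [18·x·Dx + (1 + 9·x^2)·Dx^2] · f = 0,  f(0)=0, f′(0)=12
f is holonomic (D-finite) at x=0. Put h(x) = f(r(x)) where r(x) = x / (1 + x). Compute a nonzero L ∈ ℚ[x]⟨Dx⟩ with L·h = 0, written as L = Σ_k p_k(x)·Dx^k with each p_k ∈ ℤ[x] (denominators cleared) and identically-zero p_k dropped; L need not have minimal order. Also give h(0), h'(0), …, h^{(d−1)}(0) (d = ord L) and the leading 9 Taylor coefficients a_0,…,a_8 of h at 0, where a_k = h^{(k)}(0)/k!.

L = (2 + 20·x)·Dx + (1 + 2·x + 10·x^2)·Dx^2  (order 2).
h: a_k = 0, 12, -12, -24, 96, -48/5, -624, 7968/7, 2688, …
ICs: h(0) = 0, h′(0) = 12.

f: a_k = 0, 12, 0, -36, 0, 972/5, 0, -8748/7, 0, …
L₀ from L_f via x↦r, Dx↦r'^{-1}Dx.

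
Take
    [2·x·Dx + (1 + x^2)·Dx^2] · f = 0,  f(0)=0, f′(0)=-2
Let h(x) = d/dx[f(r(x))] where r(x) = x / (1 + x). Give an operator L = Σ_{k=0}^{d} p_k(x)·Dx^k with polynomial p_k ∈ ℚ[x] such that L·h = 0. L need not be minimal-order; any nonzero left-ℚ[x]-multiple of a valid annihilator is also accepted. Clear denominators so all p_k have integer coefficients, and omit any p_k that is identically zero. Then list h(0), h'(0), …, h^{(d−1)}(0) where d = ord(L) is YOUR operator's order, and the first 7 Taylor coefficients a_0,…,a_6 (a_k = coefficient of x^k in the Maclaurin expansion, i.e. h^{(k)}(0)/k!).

L = (2 + 4·x) + (1 + 2·x + 2·x^2)·Dx  (order 1).
h: a_k = -2, 4, -4, 0, 8, -16, 16, …
ICs: h(0) = -2.

f: a_k = 0, -2, 0, 2/3, 0, -2/5, 0, …
h₀=f(r): pull back L_f along r ⇒ L₀.
Differentiate: ansatz ord ≤ ord L₀ ⇒ L.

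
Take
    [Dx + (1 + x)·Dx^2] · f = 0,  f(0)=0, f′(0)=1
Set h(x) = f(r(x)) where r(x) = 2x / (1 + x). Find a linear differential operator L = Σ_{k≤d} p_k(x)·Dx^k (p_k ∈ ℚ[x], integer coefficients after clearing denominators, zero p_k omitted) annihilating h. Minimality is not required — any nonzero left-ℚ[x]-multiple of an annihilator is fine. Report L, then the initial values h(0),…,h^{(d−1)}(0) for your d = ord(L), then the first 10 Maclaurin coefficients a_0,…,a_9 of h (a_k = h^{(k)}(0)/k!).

L = (4 + 6·x)·Dx + (1 + 4·x + 3·x^2)·Dx^2  (order 2).
h: a_k = 0, 2, -4, 26/3, -20, 242/5, -364/3, 2186/7, -820, 19682/9, …
ICs: h(0) = 0, h′(0) = 2.

f: a_k = 0, 1, -1/2, 1/3, -1/4, 1/5, -1/6, 1/7, -1/8, 1/9, …
Change of var in L_f (x↦r) gives L₀.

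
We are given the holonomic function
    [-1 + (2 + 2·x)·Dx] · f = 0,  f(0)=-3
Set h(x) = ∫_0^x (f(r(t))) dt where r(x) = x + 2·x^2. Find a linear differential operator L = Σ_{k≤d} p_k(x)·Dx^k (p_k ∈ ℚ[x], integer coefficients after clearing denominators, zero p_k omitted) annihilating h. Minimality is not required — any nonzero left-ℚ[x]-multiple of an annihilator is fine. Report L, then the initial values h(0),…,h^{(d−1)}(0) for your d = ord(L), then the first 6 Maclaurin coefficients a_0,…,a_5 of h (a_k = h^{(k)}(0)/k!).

f: a_k = -3, -3/2, 3/8, -3/16, 15/128, -21/256, …
Change of var in L_f (x↦r) gives L₀.
h=∫₀ˣh₀: take L = L₀·Dx.
L = (-1 - 4·x)·Dx + (2 + 2·x + 4·x^2)·Dx^2  (order 2).
h: a_k = 0, -3, -3/4, -7/8, 21/64, 63/640, …
ICs: h(0) = 0, h′(0) = -3.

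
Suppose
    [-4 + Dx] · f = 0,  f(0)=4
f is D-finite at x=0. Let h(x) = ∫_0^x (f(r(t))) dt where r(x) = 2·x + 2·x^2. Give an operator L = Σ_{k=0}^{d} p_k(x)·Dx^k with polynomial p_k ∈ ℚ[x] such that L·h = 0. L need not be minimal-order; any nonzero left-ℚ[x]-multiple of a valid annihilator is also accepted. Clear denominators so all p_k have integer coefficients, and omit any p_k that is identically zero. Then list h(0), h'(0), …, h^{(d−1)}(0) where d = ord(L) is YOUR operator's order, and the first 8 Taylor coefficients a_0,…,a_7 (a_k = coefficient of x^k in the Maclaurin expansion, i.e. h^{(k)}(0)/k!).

f: a_k = 4, 16, 32, 128/3, 128/3, 512/15, 1024/45, 4096/315, …
f∘r: x↦r, Dx↦Dx/r' in L_f ⇒ L₀.
h=∫₀ˣh₀: take L = L₀·Dx.
L = (-8 - 16·x)·Dx + Dx^2  (order 2).
h: a_k = 0, 4, 16, 160/3, 448/3, 5504/15, 36352/45, 510976/315, …
ICs: h(0) = 0, h′(0) = 4.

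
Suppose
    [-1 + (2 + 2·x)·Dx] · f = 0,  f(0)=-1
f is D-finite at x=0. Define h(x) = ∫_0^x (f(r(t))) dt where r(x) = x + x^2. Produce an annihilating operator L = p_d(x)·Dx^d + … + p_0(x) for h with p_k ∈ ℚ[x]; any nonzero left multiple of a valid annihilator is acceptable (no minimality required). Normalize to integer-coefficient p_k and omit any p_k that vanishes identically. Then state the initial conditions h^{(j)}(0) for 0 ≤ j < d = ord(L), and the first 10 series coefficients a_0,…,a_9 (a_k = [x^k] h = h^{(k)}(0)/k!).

L = (-1 - 2·x)·Dx + (2 + 2·x + 2·x^2)·Dx^2  (order 2).
h: a_k = 0, -1, -1/4, -1/8, 3/64, -3/640, -5/512, 57/7168, -21/16384, -289/98304, …
ICs: h(0) = 0, h′(0) = -1.

f: a_k = -1, -1/2, 1/8, -1/16, 5/128, -7/256, 21/1024, -33/2048, 429/32768, -715/65536, …
Change of var in L_f (x↦r) gives L₀.
Integrate: L := L₀·Dx.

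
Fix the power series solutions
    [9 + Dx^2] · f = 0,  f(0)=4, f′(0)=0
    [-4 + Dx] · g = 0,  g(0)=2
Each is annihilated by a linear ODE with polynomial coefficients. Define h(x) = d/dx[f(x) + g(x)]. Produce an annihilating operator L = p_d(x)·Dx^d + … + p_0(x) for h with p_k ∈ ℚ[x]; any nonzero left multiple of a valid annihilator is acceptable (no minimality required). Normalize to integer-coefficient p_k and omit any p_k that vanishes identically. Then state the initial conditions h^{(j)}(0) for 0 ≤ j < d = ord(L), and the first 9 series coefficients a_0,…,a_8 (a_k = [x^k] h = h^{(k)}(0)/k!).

f: a_k = 4, 0, -18, 0, 27/2, 0, -81/20, 0, 729/1120, …
g: a_k = 2, 8, 16, 64/3, 64/3, 256/15, 512/45, 2048/315, 1024/315, …
f+g: L₀ = lclm(L_f,L_g), ord ≤ 2+1.
Derive L from L₀ (diff closure).
L = 36 - 9·Dx + 4·Dx^2 - Dx^3  (order 3).
h: a_k = 8, -4, 64, 418/3, 256/3, 1319/30, 2048/45, 39329/1260, 4096/315, …
ICs: h(0) = 8, h′(0) = -4, h′′(0) = 128.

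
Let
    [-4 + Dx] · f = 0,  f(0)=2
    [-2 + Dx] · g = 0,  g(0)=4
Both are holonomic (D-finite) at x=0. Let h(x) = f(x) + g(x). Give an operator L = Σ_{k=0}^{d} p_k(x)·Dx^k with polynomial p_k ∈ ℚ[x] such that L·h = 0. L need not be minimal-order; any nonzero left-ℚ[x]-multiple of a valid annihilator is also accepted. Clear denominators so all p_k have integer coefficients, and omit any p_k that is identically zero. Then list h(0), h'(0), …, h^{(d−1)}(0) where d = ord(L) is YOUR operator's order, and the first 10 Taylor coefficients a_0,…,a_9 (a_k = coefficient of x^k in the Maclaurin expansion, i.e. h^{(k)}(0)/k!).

f: a_k = 2, 8, 16, 64/3, 64/3, 256/15, 512/45, 2048/315, 1024/315, 4096/2835, …
g: a_k = 4, 8, 8, 16/3, 8/3, 16/15, 16/45, 32/315, 8/315, 16/2835, …
h₀=f+g: left-lcm gives L₀, ord ≤ 2.
L = 8 - 6·Dx + Dx^2  (order 2).
h: a_k = 6, 16, 24, 80/3, 24, 272/15, 176/15, 416/63, 344/105, 4112/2835, …
ICs: h(0) = 6, h′(0) = 16.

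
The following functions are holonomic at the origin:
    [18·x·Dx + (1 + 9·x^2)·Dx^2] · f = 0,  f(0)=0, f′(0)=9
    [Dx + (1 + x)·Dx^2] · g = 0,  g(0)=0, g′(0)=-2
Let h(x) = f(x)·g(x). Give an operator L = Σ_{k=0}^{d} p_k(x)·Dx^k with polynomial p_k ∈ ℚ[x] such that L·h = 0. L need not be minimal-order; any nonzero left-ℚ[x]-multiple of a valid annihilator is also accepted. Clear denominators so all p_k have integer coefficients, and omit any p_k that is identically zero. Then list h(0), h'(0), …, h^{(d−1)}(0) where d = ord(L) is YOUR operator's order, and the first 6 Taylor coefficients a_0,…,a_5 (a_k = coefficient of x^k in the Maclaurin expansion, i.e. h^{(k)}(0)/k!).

f: a_k = 0, 9, 0, -27, 0, 729/5, …
g: a_k = 0, -2, 1, -2/3, 1/2, -2/5, …
Product ⇒ symmetric product L₀, ord ≤ 4.
L = (1368 + 2700·x + 37584·x^2 + 95580·x^3 + 87480·x^4 + 37908·x^5 + 26244·x^7)·Dx + (1298 + 9180·x + 54612·x^2 + 194724·x^3 + 324000·x^4 + 271188·x^5 + 102060·x^6 + 78732·x^7 + 91854·x^8)·Dx^2 + (76 + 2848·x + 12096·x^2 + 43992·x^3 + 117288·x^4 + 173016·x^5 + 139968·x^6 + 75816·x^7 + 78732·x^8 + 52488·x^9)·Dx^3 + (37 + 146·x + 901·x^2 + 2808·x^3 + 7362·x^4 + 15228·x^5 + 21546·x^6 + 17496·x^7 + 12393·x^8 + 13122·x^9 + 6561·x^10)·Dx^4  (order 4).
h: a_k = 0, 0, -18, 9, 48, -45/2, …
ICs: h(0) = 0, h′(0) = 0, h′′(0) = -36, h′′′(0) = 54.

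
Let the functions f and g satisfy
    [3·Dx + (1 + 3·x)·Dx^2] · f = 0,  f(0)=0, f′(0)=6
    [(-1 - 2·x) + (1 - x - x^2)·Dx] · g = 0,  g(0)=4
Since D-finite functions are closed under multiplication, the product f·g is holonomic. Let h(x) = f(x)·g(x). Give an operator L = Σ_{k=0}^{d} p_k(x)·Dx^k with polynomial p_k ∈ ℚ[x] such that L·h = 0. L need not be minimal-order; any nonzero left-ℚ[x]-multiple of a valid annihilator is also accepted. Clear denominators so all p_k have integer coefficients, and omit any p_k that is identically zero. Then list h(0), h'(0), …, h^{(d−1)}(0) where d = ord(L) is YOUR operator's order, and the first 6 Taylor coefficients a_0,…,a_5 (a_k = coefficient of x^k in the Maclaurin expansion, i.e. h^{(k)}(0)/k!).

L = (5 + 12·x) + (-1 + 13·x + 15·x^2)·Dx + (-1 - 2·x + 4·x^2 + 3·x^3)·Dx^2  (order 2).
h: a_k = 0, 24, -12, 84, -90, 1914/5, …
ICs: h(0) = 0, h′(0) = 24.

f: a_k = 0, 6, -9, 18, -81/2, 486/5, …
g: a_k = 4, 4, 8, 12, 20, 32, …
f·g: L₀ = L_f ⊗_s L_g, ord ≤ 2·1.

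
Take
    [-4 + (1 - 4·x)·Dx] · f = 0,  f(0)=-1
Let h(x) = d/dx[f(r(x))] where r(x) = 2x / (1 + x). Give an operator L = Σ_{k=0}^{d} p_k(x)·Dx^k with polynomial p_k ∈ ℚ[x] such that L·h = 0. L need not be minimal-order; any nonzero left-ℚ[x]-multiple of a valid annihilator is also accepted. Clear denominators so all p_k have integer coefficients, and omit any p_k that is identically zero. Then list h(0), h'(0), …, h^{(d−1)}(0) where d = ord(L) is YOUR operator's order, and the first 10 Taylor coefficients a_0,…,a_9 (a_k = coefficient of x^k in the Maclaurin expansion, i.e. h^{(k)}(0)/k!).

f: a_k = -1, -4, -16, -64, -256, -1024, -4096, -16384, -65536, -262144, …
L₀ from L_f via x↦r, Dx↦r'^{-1}Dx.
h₀' ⇒ L via d/dx closure of L₀.
L = 14 + (-1 + 7·x)·Dx  (order 1).
h: a_k = -8, -112, -1176, -10976, -96040, -806736, -6588344, -52706752, -415065672, -3228288560, …
ICs: h(0) = -8.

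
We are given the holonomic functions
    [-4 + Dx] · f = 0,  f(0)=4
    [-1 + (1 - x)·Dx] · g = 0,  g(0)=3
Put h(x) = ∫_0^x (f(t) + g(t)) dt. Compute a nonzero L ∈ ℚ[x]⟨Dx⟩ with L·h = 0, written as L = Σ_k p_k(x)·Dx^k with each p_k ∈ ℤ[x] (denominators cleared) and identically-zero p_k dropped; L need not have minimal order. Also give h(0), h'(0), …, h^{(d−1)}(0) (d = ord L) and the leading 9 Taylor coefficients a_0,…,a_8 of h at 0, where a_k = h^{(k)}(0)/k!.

f: a_k = 4, 16, 32, 128/3, 128/3, 512/15, 1024/45, 4096/315, 2048/315, …
g: a_k = 3, 3, 3, 3, 3, 3, 3, 3, 3, …
h₀=f+g: left-lcm gives L₀, ord ≤ 2.
h=∫h₀ ⇒ L = L₀·Dx.
L = (-8 + 16·x)·Dx + (14 - 32·x + 16·x^2)·Dx^2 + (-3 + 7·x - 4·x^2)·Dx^3  (order 3).
h: a_k = 0, 7, 19/2, 35/3, 137/12, 137/15, 557/90, 1159/315, 5041/2520, …
ICs: h(0) = 0, h′(0) = 7, h′′(0) = 19.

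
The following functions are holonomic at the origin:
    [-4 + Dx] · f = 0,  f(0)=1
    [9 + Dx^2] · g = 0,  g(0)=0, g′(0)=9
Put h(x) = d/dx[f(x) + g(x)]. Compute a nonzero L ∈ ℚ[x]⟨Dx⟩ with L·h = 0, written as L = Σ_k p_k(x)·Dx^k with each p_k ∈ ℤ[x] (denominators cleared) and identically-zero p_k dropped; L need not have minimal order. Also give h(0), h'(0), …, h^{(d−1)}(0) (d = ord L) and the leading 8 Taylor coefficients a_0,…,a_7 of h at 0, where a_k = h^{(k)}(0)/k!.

L = 36 - 9·Dx + 4·Dx^2 - Dx^3  (order 3).
h: a_k = 13, 16, -17/2, 128/3, 1753/24, 512/15, 9823/720, 4096/315, …
ICs: h(0) = 13, h′(0) = 16, h′′(0) = -17.

f: a_k = 1, 4, 8, 32/3, 32/3, 128/15, 256/45, 1024/315, …
g: a_k = 0, 9, 0, -27/2, 0, 243/40, 0, -729/560, …
Weyl lclm of L_f,L_g ⇒ L₀ (ord ≤ 3).
Derive L from L₀ (diff closure).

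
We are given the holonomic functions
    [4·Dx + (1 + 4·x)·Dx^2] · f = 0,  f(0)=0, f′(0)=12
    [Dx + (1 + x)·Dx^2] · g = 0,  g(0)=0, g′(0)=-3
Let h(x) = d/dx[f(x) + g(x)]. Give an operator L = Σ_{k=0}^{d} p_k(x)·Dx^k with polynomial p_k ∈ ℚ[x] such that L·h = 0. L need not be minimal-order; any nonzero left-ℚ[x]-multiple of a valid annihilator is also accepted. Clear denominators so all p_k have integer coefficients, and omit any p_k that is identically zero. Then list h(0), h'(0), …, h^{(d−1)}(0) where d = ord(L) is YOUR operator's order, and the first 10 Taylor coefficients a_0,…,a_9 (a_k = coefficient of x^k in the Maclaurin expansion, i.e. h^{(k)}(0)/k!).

f: a_k = 0, 12, -24, 64, -192, 3072/5, -2048, 49152/7, -24576, 262144/3, …
g: a_k = 0, -3, 3/2, -1, 3/4, -3/5, 1/2, -3/7, 3/8, -1/3, …
f+g: L₀ = lclm(L_f,L_g), ord ≤ 2+2.
Derive L from L₀ (diff closure).
L = 8 + (10 + 16·x)·Dx + (1 + 5·x + 4·x^2)·Dx^2  (order 2).
h: a_k = 9, -45, 189, -765, 3069, -12285, 49149, -196605, 786429, -3145725, …
ICs: h(0) = 9, h′(0) = -45.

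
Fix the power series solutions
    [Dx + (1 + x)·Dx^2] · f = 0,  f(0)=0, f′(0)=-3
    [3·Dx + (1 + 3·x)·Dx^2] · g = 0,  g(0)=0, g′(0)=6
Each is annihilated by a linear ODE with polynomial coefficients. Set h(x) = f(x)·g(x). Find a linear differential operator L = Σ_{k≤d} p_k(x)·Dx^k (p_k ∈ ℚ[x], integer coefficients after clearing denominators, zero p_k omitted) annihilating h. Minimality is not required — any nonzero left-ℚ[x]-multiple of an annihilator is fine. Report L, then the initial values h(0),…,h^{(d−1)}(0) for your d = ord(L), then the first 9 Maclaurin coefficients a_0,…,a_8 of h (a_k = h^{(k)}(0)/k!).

L = (30 + 72·x + 54·x^2)·Dx + (76 + 354·x + 540·x^2 + 270·x^3)·Dx^2 + (29 + 200·x + 486·x^2 + 504·x^3 + 189·x^4)·Dx^3 + (2 + 19·x + 68·x^2 + 114·x^3 + 90·x^4 + 27·x^5)·Dx^4  (order 4).
h: a_k = 0, 0, -18, 36, -147/2, 162, -3807/10, 4686/5, -133533/56, …
ICs: h(0) = 0, h′(0) = 0, h′′(0) = -36, h′′′(0) = 216.

f: a_k = 0, -3, 3/2, -1, 3/4, -3/5, 1/2, -3/7, 3/8, …
g: a_k = 0, 6, -9, 18, -81/2, 486/5, -243, 4374/7, -6561/4, …
f·g: L₀ = L_f ⊗_s L_g, ord ≤ 2·2.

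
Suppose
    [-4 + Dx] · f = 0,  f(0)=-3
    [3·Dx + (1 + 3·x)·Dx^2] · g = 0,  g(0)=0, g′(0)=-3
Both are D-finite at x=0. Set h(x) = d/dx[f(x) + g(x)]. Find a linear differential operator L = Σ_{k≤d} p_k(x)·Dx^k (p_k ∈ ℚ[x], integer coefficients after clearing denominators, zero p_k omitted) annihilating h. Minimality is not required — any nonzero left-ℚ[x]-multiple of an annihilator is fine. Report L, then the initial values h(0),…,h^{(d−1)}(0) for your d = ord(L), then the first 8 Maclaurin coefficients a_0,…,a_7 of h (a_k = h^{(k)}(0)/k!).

f: a_k = -3, -12, -24, -32, -32, -128/5, -256/15, -1024/105, …
g: a_k = 0, -3, 9/2, -9, 81/4, -243/5, 243/2, -2187/7, …
L₀ := lclm(L_f,L_g); ord L₀ ≤ 1+2.
h=h₀': d/dx-closure on L₀ ⇒ L.
L = (-120 - 144·x) + (2 - 96·x - 144·x^2)·Dx + (7 + 33·x + 36·x^2)·Dx^2  (order 2).
h: a_k = -15, -39, -123, -47, -371, 3133/5, -33829/15, 684809/105, …
ICs: h(0) = -15, h′(0) = -39.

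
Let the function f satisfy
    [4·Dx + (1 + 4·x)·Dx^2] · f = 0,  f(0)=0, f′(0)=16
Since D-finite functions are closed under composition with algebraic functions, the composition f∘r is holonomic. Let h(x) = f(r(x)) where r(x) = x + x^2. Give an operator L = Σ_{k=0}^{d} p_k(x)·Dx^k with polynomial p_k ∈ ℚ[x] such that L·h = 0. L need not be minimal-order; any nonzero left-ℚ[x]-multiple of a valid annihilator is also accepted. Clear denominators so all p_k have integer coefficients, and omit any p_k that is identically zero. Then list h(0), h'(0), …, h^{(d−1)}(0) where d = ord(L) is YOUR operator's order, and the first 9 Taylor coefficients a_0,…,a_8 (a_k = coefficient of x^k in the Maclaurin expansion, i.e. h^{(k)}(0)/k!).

L = 2·Dx + (1 + 2·x)·Dx^2  (order 2).
h: a_k = 0, 16, -16, 64/3, -32, 256/5, -256/3, 1024/7, -256, …
ICs: h(0) = 0, h′(0) = 16.

f: a_k = 0, 16, -32, 256/3, -256, 4096/5, -8192/3, 65536/7, -32768, …
f∘r: x↦r, Dx↦Dx/r' in L_f ⇒ L₀.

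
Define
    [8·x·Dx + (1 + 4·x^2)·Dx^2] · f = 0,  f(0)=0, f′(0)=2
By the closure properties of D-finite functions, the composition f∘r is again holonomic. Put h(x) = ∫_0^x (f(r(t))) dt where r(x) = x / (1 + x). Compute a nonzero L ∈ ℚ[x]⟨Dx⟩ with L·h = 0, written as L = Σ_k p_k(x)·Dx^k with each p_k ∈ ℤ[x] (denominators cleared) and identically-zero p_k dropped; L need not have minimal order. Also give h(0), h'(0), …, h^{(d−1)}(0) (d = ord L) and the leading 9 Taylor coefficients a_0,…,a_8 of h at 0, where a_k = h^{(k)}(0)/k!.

f: a_k = 0, 2, 0, -8/3, 0, 32/5, 0, -128/7, 0, …
Substitute x→r, Dx→(1/r')Dx; clear ⇒ L₀.
∫: right-multiply L₀ by Dx.
L = (2 + 10·x)·Dx^2 + (1 + 2·x + 5·x^2)·Dx^3  (order 3).
h: a_k = 0, 0, 1, -2/3, -1/6, 6/5, -19/15, -22/21, 139/28, …
ICs: h(0) = 0, h′(0) = 0, h′′(0) = 2.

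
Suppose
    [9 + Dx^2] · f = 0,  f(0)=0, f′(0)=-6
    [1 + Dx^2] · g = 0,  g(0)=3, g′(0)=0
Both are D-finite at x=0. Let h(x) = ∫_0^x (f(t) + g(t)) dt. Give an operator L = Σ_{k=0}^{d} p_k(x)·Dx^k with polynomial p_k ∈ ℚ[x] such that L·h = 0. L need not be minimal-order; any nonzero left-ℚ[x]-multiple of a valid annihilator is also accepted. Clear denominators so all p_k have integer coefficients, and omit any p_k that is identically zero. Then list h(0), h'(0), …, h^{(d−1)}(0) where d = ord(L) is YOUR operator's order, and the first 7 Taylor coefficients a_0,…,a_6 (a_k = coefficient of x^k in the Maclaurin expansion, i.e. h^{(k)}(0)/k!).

f: a_k = 0, -6, 0, 9, 0, -81/20, 0, …
g: a_k = 3, 0, -3/2, 0, 1/8, 0, -1/240, …
Sum ⇒ L₀ = lclm(L_f,L_g) in ℚ(x)⟨Dx⟩.
Integrate: L := L₀·Dx.
L = 9·Dx + 10·Dx^3 + Dx^5  (order 5).
h: a_k = 0, 3, -3, -1/2, 9/4, 1/40, -27/40, …
ICs: h(0) = 0, h′(0) = 3, h′′(0) = -6, h′′′(0) = -3, h′′′′(0) = 54.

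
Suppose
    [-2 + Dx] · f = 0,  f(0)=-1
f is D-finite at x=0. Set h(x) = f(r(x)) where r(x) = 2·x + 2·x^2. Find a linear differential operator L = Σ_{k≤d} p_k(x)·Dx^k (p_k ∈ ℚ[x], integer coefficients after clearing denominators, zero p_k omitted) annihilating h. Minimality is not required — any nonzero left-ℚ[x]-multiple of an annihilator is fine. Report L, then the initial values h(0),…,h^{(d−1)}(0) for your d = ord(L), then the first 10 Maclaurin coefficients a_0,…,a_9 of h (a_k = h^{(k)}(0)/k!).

L = (-4 - 8·x) + Dx  (order 1).
h: a_k = -1, -4, -12, -80/3, -152/3, -416/5, -5536/45, -52096/315, -1440/7, -675968/2835, …
ICs: h(0) = -1.

f: a_k = -1, -2, -2, -4/3, -2/3, -4/15, -4/45, -8/315, -2/315, -4/2835, …
Change of var in L_f (x↦r) gives L₀.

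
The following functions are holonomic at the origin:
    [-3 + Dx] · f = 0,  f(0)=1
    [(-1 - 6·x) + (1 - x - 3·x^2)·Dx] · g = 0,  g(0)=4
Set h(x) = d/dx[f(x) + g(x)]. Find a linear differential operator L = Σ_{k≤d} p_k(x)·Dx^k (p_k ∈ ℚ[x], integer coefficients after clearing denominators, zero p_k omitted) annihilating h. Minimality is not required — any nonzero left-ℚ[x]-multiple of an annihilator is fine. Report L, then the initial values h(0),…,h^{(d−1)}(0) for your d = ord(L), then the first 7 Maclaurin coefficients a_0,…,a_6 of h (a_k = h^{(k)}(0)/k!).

f: a_k = 1, 3, 9/2, 9/2, 27/8, 81/40, 81/80, …
g: a_k = 4, 4, 16, 28, 76, 160, 388, …
h₀=f+g: left-lcm gives L₀, ord ≤ 2.
Differentiate: ansatz ord ≤ ord L₀ ⇒ L.
L = (54 + 774·x + 864·x^2 + 2916·x^3 + 1458·x^4) + (-33 - 252·x - 477·x^2 - 864·x^3 + 405·x^4 + 486·x^5)·Dx + (5 - 2·x + 63·x^2 - 36·x^3 - 297·x^4 - 162·x^5)·Dx^2  (order 2).
h: a_k = 7, 41, 195/2, 635/2, 6481/8, 93363/40, 486323/80, …
ICs: h(0) = 7, h′(0) = 41.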